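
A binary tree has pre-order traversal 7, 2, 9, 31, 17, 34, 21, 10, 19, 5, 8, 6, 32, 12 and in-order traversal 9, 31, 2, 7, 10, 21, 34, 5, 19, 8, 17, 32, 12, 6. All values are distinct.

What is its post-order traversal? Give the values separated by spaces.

The first element of pre-order is the root; it splits in-order into left and right subtrees.
Root 7: left subtree has 3 nodes {9, 31, 2}, right has 10 {10, 21, 34, 5, 19, 8, 17, 32, 12, 6}.
  Root 2: left subtree has 2 nodes {9, 31}, right has 0 { }.
    Root 9: left subtree has 0 nodes { }, right has 1 {31}.
  Root 17: left subtree has 6 nodes {10, 21, 34, 5, 19, 8}, right has 3 {32, 12, 6}.
    Root 34: left subtree has 2 nodes {10, 21}, right has 3 {5, 19, 8}.
      Root 21: left subtree has 1 node {10}, right has 0 { }.
      Root 19: left subtree has 1 node {5}, right has 1 {8}.
    Root 6: left subtree has 2 nodes {32, 12}, right has 0 { }.
      Root 32: left subtree has 0 nodes { }, right has 1 {12}.

31 9 2 10 21 5 8 19 34 12 32 6 17 7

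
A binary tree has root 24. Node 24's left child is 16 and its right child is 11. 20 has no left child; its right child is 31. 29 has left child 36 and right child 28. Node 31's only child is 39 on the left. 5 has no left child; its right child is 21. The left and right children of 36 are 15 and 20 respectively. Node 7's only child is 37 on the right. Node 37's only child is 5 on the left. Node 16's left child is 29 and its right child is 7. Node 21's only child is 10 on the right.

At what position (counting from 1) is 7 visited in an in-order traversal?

In-order visits the left subtree, then the node, then the right subtree.
At 24: go left to 16.
  At 16: go left to 29.
    At 29: go left to 36.
      At 36: go left to 15.
        15 is a leaf — visit 15.
      Visit 36.
      At 36: go right to 20.
        At 20: no left child.
        Visit 20.
        At 20: go right to 31.
          At 31: go left to 39.
            39 is a leaf — visit 39.
          Visit 31.
          At 31: no right child.
    Visit 29.
    At 29: go right to 28.
      28 is a leaf — visit 28.
  Visit 16.
  At 16: go right to 7.
    At 7: no left child.
    Visit 7.
    At 7: go right to 37.
      At 37: go left to 5.
        At 5: no left child.
        Visit 5.
        At 5: go right to 21.
          At 21: no left child.
          Visit 21.
          At 21: go right to 10.
            10 is a leaf — visit 10.
      Visit 37.
      At 37: no right child.
Visit 24.
At 24: go right to 11.
  11 is a leaf — visit 11.
Full in-order sequence: 15, 36, 20, 39, 31, 29, 28, 16, 7, 5, 21, 10, 37, 24, 11.

9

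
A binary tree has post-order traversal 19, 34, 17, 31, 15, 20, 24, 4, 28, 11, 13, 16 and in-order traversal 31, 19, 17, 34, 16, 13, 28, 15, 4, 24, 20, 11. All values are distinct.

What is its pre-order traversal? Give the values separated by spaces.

The last element of post-order is the root; it splits in-order into left and right subtrees.
Root 16: left subtree has 4 nodes {31, 19, 17, 34}, right has 7 {13, 28, 15, 4, 24, 20, 11}.
  Root 31: left subtree has 0 nodes { }, right has 3 {19, 17, 34}.
    Root 17: left subtree has 1 node {19}, right has 1 {34}.
  Root 13: left subtree has 0 nodes { }, right has 6 {28, 15, 4, 24, 20, 11}.
    Root 11: left subtree has 5 nodes {28, 15, 4, 24, 20}, right has 0 { }.
      Root 28: left subtree has 0 nodes { }, right has 4 {15, 4, 24, 20}.
        Root 4: left subtree has 1 node {15}, right has 2 {24, 20}.
          Root 24: left subtree has 0 nodes { }, right has 1 {20}.

16 31 17 19 34 13 11 28 4 15 24 20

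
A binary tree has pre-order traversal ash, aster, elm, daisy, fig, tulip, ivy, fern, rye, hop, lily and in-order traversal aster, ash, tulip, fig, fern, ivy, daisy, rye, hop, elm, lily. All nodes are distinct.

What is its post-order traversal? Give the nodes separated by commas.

The first element of pre-order is the root; it splits in-order into left and right subtrees.
Root ash: left subtree has 1 node {aster}, right has 9 {tulip, fig, fern, ivy, daisy, rye, hop, elm, lily}.
  Root elm: left subtree has 7 nodes {tulip, fig, fern, ivy, daisy, rye, hop}, right has 1 {lily}.
    Root daisy: left subtree has 4 nodes {tulip, fig, fern, ivy}, right has 2 {rye, hop}.
      Root fig: left subtree has 1 node {tulip}, right has 2 {fern, ivy}.
        Root ivy: left subtree has 1 node {fern}, right has 0 { }.
      Root rye: left subtree has 0 nodes { }, right has 1 {hop}.

aster, tulip, fern, ivy, fig, hop, rye, daisy, lily, elm, ash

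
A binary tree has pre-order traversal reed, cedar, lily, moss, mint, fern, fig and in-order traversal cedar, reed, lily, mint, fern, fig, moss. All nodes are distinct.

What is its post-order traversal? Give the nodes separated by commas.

cedar, fig, fern, mint, moss, lily, reed

The first element of pre-order is the root; it splits in-order into left and right subtrees.
Root reed: left subtree has 1 node {cedar}, right has 5 {lily, mint, fern, fig, moss}.
  Root lily: left subtree has 0 nodes { }, right has 4 {mint, fern, fig, moss}.
    Root moss: left subtree has 3 nodes {mint, fern, fig}, right has 0 { }.
      Root mint: left subtree has 0 nodes { }, right has 2 {fern, fig}.
        Root fern: left subtree has 0 nodes { }, right has 1 {fig}.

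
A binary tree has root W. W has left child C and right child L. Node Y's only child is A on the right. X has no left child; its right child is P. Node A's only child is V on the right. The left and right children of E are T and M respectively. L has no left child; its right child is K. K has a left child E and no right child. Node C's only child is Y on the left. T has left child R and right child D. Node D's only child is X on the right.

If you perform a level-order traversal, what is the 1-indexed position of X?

13

Level-order visits nodes level by level from the root, left to right within each level.
Level 0: W
Level 1: C, L
Level 2: Y, K
Level 3: A, E
Level 4: V, T, M
Level 5: R, D
Level 6: X
Level 7: P
Full level-order sequence: W, C, L, Y, K, A, E, V, T, M, R, D, X, P.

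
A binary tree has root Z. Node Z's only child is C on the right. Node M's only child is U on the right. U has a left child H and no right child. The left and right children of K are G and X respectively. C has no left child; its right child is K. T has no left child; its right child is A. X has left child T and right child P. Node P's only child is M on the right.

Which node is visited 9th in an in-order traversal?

M

In-order visits the left subtree, then the node, then the right subtree.
At Z: no left child.
Visit Z.
At Z: go right to C.
  At C: no left child.
  Visit C.
  At C: go right to K.
    At K: go left to G.
      G is a leaf — visit G.
    Visit K.
    At K: go right to X.
      At X: go left to T.
        At T: no left child.
        Visit T.
        At T: go right to A.
          A is a leaf — visit A.
      Visit X.
      At X: go right to P.
        At P: no left child.
        Visit P.
        At P: go right to M.
          At M: no left child.
          Visit M.
          At M: go right to U.
            At U: go left to H.
              H is a leaf — visit H.
            Visit U.
            At U: no right child.
Full in-order sequence: Z, C, G, K, T, A, X, P, M, H, U.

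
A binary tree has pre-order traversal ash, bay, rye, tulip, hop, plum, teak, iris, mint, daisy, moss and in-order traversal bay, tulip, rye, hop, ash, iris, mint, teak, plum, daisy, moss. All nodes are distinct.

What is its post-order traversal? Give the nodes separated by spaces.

tulip hop rye bay mint iris teak moss daisy plum ash

The first element of pre-order is the root; it splits in-order into left and right subtrees.
Root ash: left subtree has 4 nodes {bay, tulip, rye, hop}, right has 6 {iris, mint, teak, plum, daisy, moss}.
  Root bay: left subtree has 0 nodes { }, right has 3 {tulip, rye, hop}.
    Root rye: left subtree has 1 node {tulip}, right has 1 {hop}.
  Root plum: left subtree has 3 nodes {iris, mint, teak}, right has 2 {daisy, moss}.
    Root teak: left subtree has 2 nodes {iris, mint}, right has 0 { }.
      Root iris: left subtree has 0 nodes { }, right has 1 {mint}.
    Root daisy: left subtree has 0 nodes { }, right has 1 {moss}.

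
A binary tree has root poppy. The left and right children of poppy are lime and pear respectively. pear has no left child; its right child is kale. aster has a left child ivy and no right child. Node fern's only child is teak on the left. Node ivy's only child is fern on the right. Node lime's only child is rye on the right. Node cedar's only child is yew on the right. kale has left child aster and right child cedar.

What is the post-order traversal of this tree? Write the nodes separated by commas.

Post-order visits the left subtree, then the right subtree, then the node.
At poppy: go left to lime.
  At lime: no left child.
  At lime: go right to rye.
    rye is a leaf — visit rye.
  Visit lime.
At poppy: go right to pear.
  At pear: no left child.
  At pear: go right to kale.
    At kale: go left to aster.
      At aster: go left to ivy.
        At ivy: no left child.
        At ivy: go right to fern.
          At fern: go left to teak.
            teak is a leaf — visit teak.
          At fern: no right child.
          Visit fern.
        Visit ivy.
      At aster: no right child.
      Visit aster.
    At kale: go right to cedar.
      At cedar: no left child.
      At cedar: go right to yew.
        yew is a leaf — visit yew.
      Visit cedar.
    Visit kale.
  Visit pear.
Visit poppy.

rye, lime, teak, fern, ivy, aster, yew, cedar, kale, pear, poppy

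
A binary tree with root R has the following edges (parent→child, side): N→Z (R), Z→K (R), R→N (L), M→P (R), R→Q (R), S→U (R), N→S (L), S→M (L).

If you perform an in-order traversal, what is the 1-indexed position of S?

In-order visits the left subtree, then the node, then the right subtree.
At R: go left to N.
  At N: go left to S.
    At S: go left to M.
      At M: no left child.
      Visit M.
      At M: go right to P.
        P is a leaf — visit P.
    Visit S.
    At S: go right to U.
      U is a leaf — visit U.
  Visit N.
  At N: go right to Z.
    At Z: no left child.
    Visit Z.
    At Z: go right to K.
      K is a leaf — visit K.
Visit R.
At R: go right to Q.
  Q is a leaf — visit Q.
Full in-order sequence: M, P, S, U, N, Z, K, R, Q.

3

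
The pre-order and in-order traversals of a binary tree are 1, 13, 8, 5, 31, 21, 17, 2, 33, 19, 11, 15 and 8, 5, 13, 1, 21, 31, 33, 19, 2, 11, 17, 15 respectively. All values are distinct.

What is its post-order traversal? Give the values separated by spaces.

5 8 13 21 19 33 11 2 15 17 31 1

The first element of pre-order is the root; it splits in-order into left and right subtrees.
Root 1: left subtree has 3 nodes {8, 5, 13}, right has 8 {21, 31, 33, 19, 2, 11, 17, 15}.
  Root 13: left subtree has 2 nodes {8, 5}, right has 0 { }.
    Root 8: left subtree has 0 nodes { }, right has 1 {5}.
  Root 31: left subtree has 1 node {21}, right has 6 {33, 19, 2, 11, 17, 15}.
    Root 17: left subtree has 4 nodes {33, 19, 2, 11}, right has 1 {15}.
      Root 2: left subtree has 2 nodes {33, 19}, right has 1 {11}.
        Root 33: left subtree has 0 nodes { }, right has 1 {19}.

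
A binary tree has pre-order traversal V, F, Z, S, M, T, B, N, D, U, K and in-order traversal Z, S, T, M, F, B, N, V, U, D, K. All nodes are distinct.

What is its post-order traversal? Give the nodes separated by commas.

The first element of pre-order is the root; it splits in-order into left and right subtrees.
Root V: left subtree has 7 nodes {Z, S, T, M, F, B, N}, right has 3 {U, D, K}.
  Root F: left subtree has 4 nodes {Z, S, T, M}, right has 2 {B, N}.
    Root Z: left subtree has 0 nodes { }, right has 3 {S, T, M}.
      Root S: left subtree has 0 nodes { }, right has 2 {T, M}.
        Root M: left subtree has 1 node {T}, right has 0 { }.
    Root B: left subtree has 0 nodes { }, right has 1 {N}.
  Root D: left subtree has 1 node {U}, right has 1 {K}.

T, M, S, Z, N, B, F, U, K, D, V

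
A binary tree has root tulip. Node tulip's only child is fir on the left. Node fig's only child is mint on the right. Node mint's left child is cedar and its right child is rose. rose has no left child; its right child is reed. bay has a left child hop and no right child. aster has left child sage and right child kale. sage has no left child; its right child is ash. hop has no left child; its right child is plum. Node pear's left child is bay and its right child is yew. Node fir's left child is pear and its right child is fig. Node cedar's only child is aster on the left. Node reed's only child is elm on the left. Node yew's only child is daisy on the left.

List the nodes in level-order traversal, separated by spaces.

Level-order visits nodes level by level from the root, left to right within each level.
Level 0: tulip
Level 1: fir
Level 2: pear, fig
Level 3: bay, yew, mint
Level 4: hop, daisy, cedar, rose
Level 5: plum, aster, reed
Level 6: sage, kale, elm
Level 7: ash

tulip fir pear fig bay yew mint hop daisy cedar rose plum aster reed sage kale elm ash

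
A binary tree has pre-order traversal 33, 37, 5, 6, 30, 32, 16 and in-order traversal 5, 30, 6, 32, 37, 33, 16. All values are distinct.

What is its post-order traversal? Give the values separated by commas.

The first element of pre-order is the root; it splits in-order into left and right subtrees.
Root 33: left subtree has 5 nodes {5, 30, 6, 32, 37}, right has 1 {16}.
  Root 37: left subtree has 4 nodes {5, 30, 6, 32}, right has 0 { }.
    Root 5: left subtree has 0 nodes { }, right has 3 {30, 6, 32}.
      Root 6: left subtree has 1 node {30}, right has 1 {32}.

30, 32, 6, 5, 37, 16, 33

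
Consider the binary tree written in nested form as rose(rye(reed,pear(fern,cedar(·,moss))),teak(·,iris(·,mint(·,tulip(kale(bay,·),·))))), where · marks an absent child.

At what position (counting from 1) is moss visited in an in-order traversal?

6

In-order visits the left subtree, then the node, then the right subtree.
At rose: go left to rye.
  At rye: go left to reed.
    reed is a leaf — visit reed.
  Visit rye.
  At rye: go right to pear.
    At pear: go left to fern.
      fern is a leaf — visit fern.
    Visit pear.
    At pear: go right to cedar.
      At cedar: no left child.
      Visit cedar.
      At cedar: go right to moss.
        moss is a leaf — visit moss.
Visit rose.
At rose: go right to teak.
  At teak: no left child.
  Visit teak.
  At teak: go right to iris.
    At iris: no left child.
    Visit iris.
    At iris: go right to mint.
      At mint: no left child.
      Visit mint.
      At mint: go right to tulip.
        At tulip: go left to kale.
          At kale: go left to bay.
            bay is a leaf — visit bay.
          Visit kale.
          At kale: no right child.
        Visit tulip.
        At tulip: no right child.
Full in-order sequence: reed, rye, fern, pear, cedar, moss, rose, teak, iris, mint, bay, kale, tulip.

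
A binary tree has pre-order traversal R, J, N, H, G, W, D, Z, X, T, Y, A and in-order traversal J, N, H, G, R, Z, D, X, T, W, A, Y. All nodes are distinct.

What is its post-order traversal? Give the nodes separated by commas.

G, H, N, J, Z, T, X, D, A, Y, W, R

The first element of pre-order is the root; it splits in-order into left and right subtrees.
Root R: left subtree has 4 nodes {J, N, H, G}, right has 7 {Z, D, X, T, W, A, Y}.
  Root J: left subtree has 0 nodes { }, right has 3 {N, H, G}.
    Root N: left subtree has 0 nodes { }, right has 2 {H, G}.
      Root H: left subtree has 0 nodes { }, right has 1 {G}.
  Root W: left subtree has 4 nodes {Z, D, X, T}, right has 2 {A, Y}.
    Root D: left subtree has 1 node {Z}, right has 2 {X, T}.
      Root X: left subtree has 0 nodes { }, right has 1 {T}.
    Root Y: left subtree has 1 node {A}, right has 0 { }.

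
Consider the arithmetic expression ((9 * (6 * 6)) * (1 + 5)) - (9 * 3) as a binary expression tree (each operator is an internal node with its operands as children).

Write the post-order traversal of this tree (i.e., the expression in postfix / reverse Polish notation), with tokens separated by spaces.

Post-order on an expression tree gives postfix notation: for each operator, emit left operand, right operand, then the operator.

9 6 6 * * 1 5 + * 9 3 * -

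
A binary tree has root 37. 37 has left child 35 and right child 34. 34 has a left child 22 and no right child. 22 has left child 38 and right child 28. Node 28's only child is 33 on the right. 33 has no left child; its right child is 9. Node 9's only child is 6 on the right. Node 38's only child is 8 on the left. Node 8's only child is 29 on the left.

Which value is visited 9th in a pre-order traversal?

Pre-order visits the node, then its left subtree, then its right subtree.
Visit 37.
At 37: go left to 35.
  35 is a leaf — visit 35.
At 37: go right to 34.
  Visit 34.
  At 34: go left to 22.
    Visit 22.
    At 22: go left to 38.
      Visit 38.
      At 38: go left to 8.
        Visit 8.
        At 8: go left to 29.
          29 is a leaf — visit 29.
        At 8: no right child.
      At 38: no right child.
    At 22: go right to 28.
      Visit 28.
      At 28: no left child.
      At 28: go right to 33.
        Visit 33.
        At 33: no left child.
        At 33: go right to 9.
          Visit 9.
          At 9: no left child.
          At 9: go right to 6.
            6 is a leaf — visit 6.
  At 34: no right child.
Full pre-order sequence: 37, 35, 34, 22, 38, 8, 29, 28, 33, 9, 6.

33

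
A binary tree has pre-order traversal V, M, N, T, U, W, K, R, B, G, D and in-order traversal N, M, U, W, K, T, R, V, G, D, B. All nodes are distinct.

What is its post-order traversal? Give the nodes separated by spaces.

N K W U R T M D G B V

The first element of pre-order is the root; it splits in-order into left and right subtrees.
Root V: left subtree has 7 nodes {N, M, U, W, K, T, R}, right has 3 {G, D, B}.
  Root M: left subtree has 1 node {N}, right has 5 {U, W, K, T, R}.
    Root T: left subtree has 3 nodes {U, W, K}, right has 1 {R}.
      Root U: left subtree has 0 nodes { }, right has 2 {W, K}.
        Root W: left subtree has 0 nodes { }, right has 1 {K}.
  Root B: left subtree has 2 nodes {G, D}, right has 0 { }.
    Root G: left subtree has 0 nodes { }, right has 1 {D}.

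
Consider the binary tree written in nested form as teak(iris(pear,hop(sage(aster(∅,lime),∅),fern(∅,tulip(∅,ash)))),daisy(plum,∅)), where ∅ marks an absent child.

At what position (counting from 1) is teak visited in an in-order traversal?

10

In-order visits the left subtree, then the node, then the right subtree.
At teak: go left to iris.
  At iris: go left to pear.
    pear is a leaf — visit pear.
  Visit iris.
  At iris: go right to hop.
    At hop: go left to sage.
      At sage: go left to aster.
        At aster: no left child.
        Visit aster.
        At aster: go right to lime.
          lime is a leaf — visit lime.
      Visit sage.
      At sage: no right child.
    Visit hop.
    At hop: go right to fern.
      At fern: no left child.
      Visit fern.
      At fern: go right to tulip.
        At tulip: no left child.
        Visit tulip.
        At tulip: go right to ash.
          ash is a leaf — visit ash.
Visit teak.
At teak: go right to daisy.
  At daisy: go left to plum.
    plum is a leaf — visit plum.
  Visit daisy.
  At daisy: no right child.
Full in-order sequence: pear, iris, aster, lime, sage, hop, fern, tulip, ash, teak, plum, daisy.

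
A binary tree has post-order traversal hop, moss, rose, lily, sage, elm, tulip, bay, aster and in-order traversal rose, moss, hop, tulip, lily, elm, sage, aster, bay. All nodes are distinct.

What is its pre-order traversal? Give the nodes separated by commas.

aster, tulip, rose, moss, hop, elm, lily, sage, bay

The last element of post-order is the root; it splits in-order into left and right subtrees.
Root aster: left subtree has 7 nodes {rose, moss, hop, tulip, lily, elm, sage}, right has 1 {bay}.
  Root tulip: left subtree has 3 nodes {rose, moss, hop}, right has 3 {lily, elm, sage}.
    Root rose: left subtree has 0 nodes { }, right has 2 {moss, hop}.
      Root moss: left subtree has 0 nodes { }, right has 1 {hop}.
    Root elm: left subtree has 1 node {lily}, right has 1 {sage}.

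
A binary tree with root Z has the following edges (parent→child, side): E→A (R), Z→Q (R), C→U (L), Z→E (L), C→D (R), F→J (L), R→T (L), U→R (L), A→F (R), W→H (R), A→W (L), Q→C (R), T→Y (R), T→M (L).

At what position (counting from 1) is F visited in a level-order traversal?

Level-order visits nodes level by level from the root, left to right within each level.
Level 0: Z
Level 1: E, Q
Level 2: A, C
Level 3: W, F, U, D
Level 4: H, J, R
Level 5: T
Level 6: M, Y
Full level-order sequence: Z, E, Q, A, C, W, F, U, D, H, J, R, T, M, Y.

7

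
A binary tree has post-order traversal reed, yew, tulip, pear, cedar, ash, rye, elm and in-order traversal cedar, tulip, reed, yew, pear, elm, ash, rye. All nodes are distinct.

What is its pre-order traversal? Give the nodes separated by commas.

The last element of post-order is the root; it splits in-order into left and right subtrees.
Root elm: left subtree has 5 nodes {cedar, tulip, reed, yew, pear}, right has 2 {ash, rye}.
  Root cedar: left subtree has 0 nodes { }, right has 4 {tulip, reed, yew, pear}.
    Root pear: left subtree has 3 nodes {tulip, reed, yew}, right has 0 { }.
      Root tulip: left subtree has 0 nodes { }, right has 2 {reed, yew}.
        Root yew: left subtree has 1 node {reed}, right has 0 { }.
  Root rye: left subtree has 1 node {ash}, right has 0 { }.

elm, cedar, pear, tulip, yew, reed, rye, ash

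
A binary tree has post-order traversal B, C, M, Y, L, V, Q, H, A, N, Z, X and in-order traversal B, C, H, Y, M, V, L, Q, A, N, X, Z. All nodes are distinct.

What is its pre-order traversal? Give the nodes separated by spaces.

The last element of post-order is the root; it splits in-order into left and right subtrees.
Root X: left subtree has 10 nodes {B, C, H, Y, M, V, L, Q, A, N}, right has 1 {Z}.
  Root N: left subtree has 9 nodes {B, C, H, Y, M, V, L, Q, A}, right has 0 { }.
    Root A: left subtree has 8 nodes {B, C, H, Y, M, V, L, Q}, right has 0 { }.
      Root H: left subtree has 2 nodes {B, C}, right has 5 {Y, M, V, L, Q}.
        Root C: left subtree has 1 node {B}, right has 0 { }.
        Root Q: left subtree has 4 nodes {Y, M, V, L}, right has 0 { }.
          Root V: left subtree has 2 nodes {Y, M}, right has 1 {L}.
            Root Y: left subtree has 0 nodes { }, right has 1 {M}.

X N A H C B Q V Y M L Z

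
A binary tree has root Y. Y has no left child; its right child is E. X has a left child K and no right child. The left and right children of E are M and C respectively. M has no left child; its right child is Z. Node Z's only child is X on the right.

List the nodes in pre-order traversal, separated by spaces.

Y E M Z X K C

Pre-order visits the node, then its left subtree, then its right subtree.
Visit Y.
At Y: no left child.
At Y: go right to E.
  Visit E.
  At E: go left to M.
    Visit M.
    At M: no left child.
    At M: go right to Z.
      Visit Z.
      At Z: no left child.
      At Z: go right to X.
        Visit X.
        At X: go left to K.
          K is a leaf — visit K.
        At X: no right child.
  At E: go right to C.
    C is a leaf — visit C.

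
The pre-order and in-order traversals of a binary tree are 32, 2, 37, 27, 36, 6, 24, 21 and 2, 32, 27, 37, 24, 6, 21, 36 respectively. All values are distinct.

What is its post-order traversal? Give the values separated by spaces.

The first element of pre-order is the root; it splits in-order into left and right subtrees.
Root 32: left subtree has 1 node {2}, right has 6 {27, 37, 24, 6, 21, 36}.
  Root 37: left subtree has 1 node {27}, right has 4 {24, 6, 21, 36}.
    Root 36: left subtree has 3 nodes {24, 6, 21}, right has 0 { }.
      Root 6: left subtree has 1 node {24}, right has 1 {21}.

2 27 24 21 6 36 37 32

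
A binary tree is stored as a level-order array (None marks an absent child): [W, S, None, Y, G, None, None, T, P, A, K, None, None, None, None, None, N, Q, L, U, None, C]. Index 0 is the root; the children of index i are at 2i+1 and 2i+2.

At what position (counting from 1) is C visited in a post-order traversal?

Post-order visits the left subtree, then the right subtree, then the node.
At W: go left to S.
  At S: go left to Y.
    At Y: go left to T.
      At T: no left child.
      At T: go right to N.
        N is a leaf — visit N.
      Visit T.
    At Y: go right to P.
      At P: go left to Q.
        Q is a leaf — visit Q.
      At P: go right to L.
        L is a leaf — visit L.
      Visit P.
    Visit Y.
  At S: go right to G.
    At G: go left to A.
      At A: go left to U.
        U is a leaf — visit U.
      At A: no right child.
      Visit A.
    At G: go right to K.
      At K: go left to C.
        C is a leaf — visit C.
      At K: no right child.
      Visit K.
    Visit G.
  Visit S.
At W: no right child.
Visit W.
Full post-order sequence: N, T, Q, L, P, Y, U, A, C, K, G, S, W.

9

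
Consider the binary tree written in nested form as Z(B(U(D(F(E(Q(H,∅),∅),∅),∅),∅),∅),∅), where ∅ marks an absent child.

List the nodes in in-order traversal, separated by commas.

In-order visits the left subtree, then the node, then the right subtree.
At Z: go left to B.
  At B: go left to U.
    At U: go left to D.
      At D: go left to F.
        At F: go left to E.
          At E: go left to Q.
            At Q: go left to H.
              H is a leaf — visit H.
            Visit Q.
            At Q: no right child.
          Visit E.
          At E: no right child.
        Visit F.
        At F: no right child.
      Visit D.
      At D: no right child.
    Visit U.
    At U: no right child.
  Visit B.
  At B: no right child.
Visit Z.
At Z: no right child.

H, Q, E, F, D, U, B, Z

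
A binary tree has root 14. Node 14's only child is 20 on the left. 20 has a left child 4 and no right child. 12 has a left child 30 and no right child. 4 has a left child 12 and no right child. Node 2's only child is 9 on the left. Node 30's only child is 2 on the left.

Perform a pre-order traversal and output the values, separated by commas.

14, 20, 4, 12, 30, 2, 9

Pre-order visits the node, then its left subtree, then its right subtree.
Visit 14.
At 14: go left to 20.
  Visit 20.
  At 20: go left to 4.
    Visit 4.
    At 4: go left to 12.
      Visit 12.
      At 12: go left to 30.
        Visit 30.
        At 30: go left to 2.
          Visit 2.
          At 2: go left to 9.
            9 is a leaf — visit 9.
          At 2: no right child.
        At 30: no right child.
      At 12: no right child.
    At 4: no right child.
  At 20: no right child.
At 14: no right child.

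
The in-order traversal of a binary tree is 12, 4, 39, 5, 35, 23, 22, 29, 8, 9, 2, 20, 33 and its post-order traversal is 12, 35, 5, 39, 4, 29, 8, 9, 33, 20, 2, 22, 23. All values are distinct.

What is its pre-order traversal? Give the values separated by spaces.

The last element of post-order is the root; it splits in-order into left and right subtrees.
Root 23: left subtree has 5 nodes {12, 4, 39, 5, 35}, right has 7 {22, 29, 8, 9, 2, 20, 33}.
  Root 4: left subtree has 1 node {12}, right has 3 {39, 5, 35}.
    Root 39: left subtree has 0 nodes { }, right has 2 {5, 35}.
      Root 5: left subtree has 0 nodes { }, right has 1 {35}.
  Root 22: left subtree has 0 nodes { }, right has 6 {29, 8, 9, 2, 20, 33}.
    Root 2: left subtree has 3 nodes {29, 8, 9}, right has 2 {20, 33}.
      Root 9: left subtree has 2 nodes {29, 8}, right has 0 { }.
        Root 8: left subtree has 1 node {29}, right has 0 { }.
      Root 20: left subtree has 0 nodes { }, right has 1 {33}.

23 4 12 39 5 35 22 2 9 8 29 20 33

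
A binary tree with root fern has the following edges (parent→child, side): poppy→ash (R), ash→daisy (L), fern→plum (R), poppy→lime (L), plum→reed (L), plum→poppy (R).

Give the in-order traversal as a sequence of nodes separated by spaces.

fern reed plum lime poppy daisy ash

In-order visits the left subtree, then the node, then the right subtree.
At fern: no left child.
Visit fern.
At fern: go right to plum.
  At plum: go left to reed.
    reed is a leaf — visit reed.
  Visit plum.
  At plum: go right to poppy.
    At poppy: go left to lime.
      lime is a leaf — visit lime.
    Visit poppy.
    At poppy: go right to ash.
      At ash: go left to daisy.
        daisy is a leaf — visit daisy.
      Visit ash.
      At ash: no right child.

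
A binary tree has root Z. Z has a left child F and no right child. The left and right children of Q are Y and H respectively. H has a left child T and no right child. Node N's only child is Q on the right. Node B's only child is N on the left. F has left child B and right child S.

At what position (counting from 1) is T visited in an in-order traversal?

In-order visits the left subtree, then the node, then the right subtree.
At Z: go left to F.
  At F: go left to B.
    At B: go left to N.
      At N: no left child.
      Visit N.
      At N: go right to Q.
        At Q: go left to Y.
          Y is a leaf — visit Y.
        Visit Q.
        At Q: go right to H.
          At H: go left to T.
            T is a leaf — visit T.
          Visit H.
          At H: no right child.
    Visit B.
    At B: no right child.
  Visit F.
  At F: go right to S.
    S is a leaf — visit S.
Visit Z.
At Z: no right child.
Full in-order sequence: N, Y, Q, T, H, B, F, S, Z.

4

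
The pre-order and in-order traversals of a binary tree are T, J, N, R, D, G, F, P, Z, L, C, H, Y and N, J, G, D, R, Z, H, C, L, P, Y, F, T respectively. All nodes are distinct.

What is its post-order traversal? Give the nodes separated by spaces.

The first element of pre-order is the root; it splits in-order into left and right subtrees.
Root T: left subtree has 12 nodes {N, J, G, D, R, Z, H, C, L, P, Y, F}, right has 0 { }.
  Root J: left subtree has 1 node {N}, right has 10 {G, D, R, Z, H, C, L, P, Y, F}.
    Root R: left subtree has 2 nodes {G, D}, right has 7 {Z, H, C, L, P, Y, F}.
      Root D: left subtree has 1 node {G}, right has 0 { }.
      Root F: left subtree has 6 nodes {Z, H, C, L, P, Y}, right has 0 { }.
        Root P: left subtree has 4 nodes {Z, H, C, L}, right has 1 {Y}.
          Root Z: left subtree has 0 nodes { }, right has 3 {H, C, L}.
            Root L: left subtree has 2 nodes {H, C}, right has 0 { }.
              Root C: left subtree has 1 node {H}, right has 0 { }.

N G D H C L Z Y P F R J T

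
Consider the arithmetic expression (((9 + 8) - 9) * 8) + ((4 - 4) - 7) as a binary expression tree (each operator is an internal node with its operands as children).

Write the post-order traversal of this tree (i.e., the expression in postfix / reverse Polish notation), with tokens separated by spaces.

Post-order on an expression tree gives postfix notation: for each operator, emit left operand, right operand, then the operator.

9 8 + 9 - 8 * 4 4 - 7 - +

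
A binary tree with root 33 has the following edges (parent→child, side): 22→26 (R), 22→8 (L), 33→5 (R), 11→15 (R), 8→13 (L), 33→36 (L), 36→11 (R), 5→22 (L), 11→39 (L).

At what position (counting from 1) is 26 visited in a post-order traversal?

Post-order visits the left subtree, then the right subtree, then the node.
At 33: go left to 36.
  At 36: no left child.
  At 36: go right to 11.
    At 11: go left to 39.
      39 is a leaf — visit 39.
    At 11: go right to 15.
      15 is a leaf — visit 15.
    Visit 11.
  Visit 36.
At 33: go right to 5.
  At 5: go left to 22.
    At 22: go left to 8.
      At 8: go left to 13.
        13 is a leaf — visit 13.
      At 8: no right child.
      Visit 8.
    At 22: go right to 26.
      26 is a leaf — visit 26.
    Visit 22.
  At 5: no right child.
  Visit 5.
Visit 33.
Full post-order sequence: 39, 15, 11, 36, 13, 8, 26, 22, 5, 33.

7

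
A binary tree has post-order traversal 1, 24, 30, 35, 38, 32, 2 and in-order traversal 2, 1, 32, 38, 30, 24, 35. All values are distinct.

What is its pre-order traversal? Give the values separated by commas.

2, 32, 1, 38, 35, 30, 24

The last element of post-order is the root; it splits in-order into left and right subtrees.
Root 2: left subtree has 0 nodes { }, right has 6 {1, 32, 38, 30, 24, 35}.
  Root 32: left subtree has 1 node {1}, right has 4 {38, 30, 24, 35}.
    Root 38: left subtree has 0 nodes { }, right has 3 {30, 24, 35}.
      Root 35: left subtree has 2 nodes {30, 24}, right has 0 { }.
        Root 30: left subtree has 0 nodes { }, right has 1 {24}.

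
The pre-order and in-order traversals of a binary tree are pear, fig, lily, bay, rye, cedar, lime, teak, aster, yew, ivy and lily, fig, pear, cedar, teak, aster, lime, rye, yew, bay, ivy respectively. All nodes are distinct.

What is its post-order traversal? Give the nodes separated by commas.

The first element of pre-order is the root; it splits in-order into left and right subtrees.
Root pear: left subtree has 2 nodes {lily, fig}, right has 8 {cedar, teak, aster, lime, rye, yew, bay, ivy}.
  Root fig: left subtree has 1 node {lily}, right has 0 { }.
  Root bay: left subtree has 6 nodes {cedar, teak, aster, lime, rye, yew}, right has 1 {ivy}.
    Root rye: left subtree has 4 nodes {cedar, teak, aster, lime}, right has 1 {yew}.
      Root cedar: left subtree has 0 nodes { }, right has 3 {teak, aster, lime}.
        Root lime: left subtree has 2 nodes {teak, aster}, right has 0 { }.
          Root teak: left subtree has 0 nodes { }, right has 1 {aster}.

lily, fig, aster, teak, lime, cedar, yew, rye, ivy, bay, pear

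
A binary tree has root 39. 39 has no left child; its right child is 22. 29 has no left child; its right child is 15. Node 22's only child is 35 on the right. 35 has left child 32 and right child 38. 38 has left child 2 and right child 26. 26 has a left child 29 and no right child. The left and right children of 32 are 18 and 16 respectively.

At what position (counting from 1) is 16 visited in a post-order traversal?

2

Post-order visits the left subtree, then the right subtree, then the node.
At 39: no left child.
At 39: go right to 22.
  At 22: no left child.
  At 22: go right to 35.
    At 35: go left to 32.
      At 32: go left to 18.
        18 is a leaf — visit 18.
      At 32: go right to 16.
        16 is a leaf — visit 16.
      Visit 32.
    At 35: go right to 38.
      At 38: go left to 2.
        2 is a leaf — visit 2.
      At 38: go right to 26.
        At 26: go left to 29.
          At 29: no left child.
          At 29: go right to 15.
            15 is a leaf — visit 15.
          Visit 29.
        At 26: no right child.
        Visit 26.
      Visit 38.
    Visit 35.
  Visit 22.
Visit 39.
Full post-order sequence: 18, 16, 32, 2, 15, 29, 26, 38, 35, 22, 39.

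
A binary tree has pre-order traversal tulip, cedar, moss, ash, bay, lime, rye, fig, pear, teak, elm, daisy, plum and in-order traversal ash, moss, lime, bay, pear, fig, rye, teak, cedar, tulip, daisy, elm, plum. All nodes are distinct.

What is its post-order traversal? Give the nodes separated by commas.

The first element of pre-order is the root; it splits in-order into left and right subtrees.
Root tulip: left subtree has 9 nodes {ash, moss, lime, bay, pear, fig, rye, teak, cedar}, right has 3 {daisy, elm, plum}.
  Root cedar: left subtree has 8 nodes {ash, moss, lime, bay, pear, fig, rye, teak}, right has 0 { }.
    Root moss: left subtree has 1 node {ash}, right has 6 {lime, bay, pear, fig, rye, teak}.
      Root bay: left subtree has 1 node {lime}, right has 4 {pear, fig, rye, teak}.
        Root rye: left subtree has 2 nodes {pear, fig}, right has 1 {teak}.
          Root fig: left subtree has 1 node {pear}, right has 0 { }.
  Root elm: left subtree has 1 node {daisy}, right has 1 {plum}.

ash, lime, pear, fig, teak, rye, bay, moss, cedar, daisy, plum, elm, tulip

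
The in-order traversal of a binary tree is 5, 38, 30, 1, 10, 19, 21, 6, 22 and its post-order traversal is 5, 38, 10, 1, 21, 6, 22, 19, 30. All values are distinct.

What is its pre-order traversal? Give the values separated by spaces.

30 38 5 19 1 10 22 6 21

The last element of post-order is the root; it splits in-order into left and right subtrees.
Root 30: left subtree has 2 nodes {5, 38}, right has 6 {1, 10, 19, 21, 6, 22}.
  Root 38: left subtree has 1 node {5}, right has 0 { }.
  Root 19: left subtree has 2 nodes {1, 10}, right has 3 {21, 6, 22}.
    Root 1: left subtree has 0 nodes { }, right has 1 {10}.
    Root 22: left subtree has 2 nodes {21, 6}, right has 0 { }.
      Root 6: left subtree has 1 node {21}, right has 0 { }.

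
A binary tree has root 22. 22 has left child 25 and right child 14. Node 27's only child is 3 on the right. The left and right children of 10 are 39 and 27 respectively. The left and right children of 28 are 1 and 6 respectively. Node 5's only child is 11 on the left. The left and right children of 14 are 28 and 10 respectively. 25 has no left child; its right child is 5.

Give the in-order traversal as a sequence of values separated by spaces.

25 11 5 22 1 28 6 14 39 10 27 3

In-order visits the left subtree, then the node, then the right subtree.
At 22: go left to 25.
  At 25: no left child.
  Visit 25.
  At 25: go right to 5.
    At 5: go left to 11.
      11 is a leaf — visit 11.
    Visit 5.
    At 5: no right child.
Visit 22.
At 22: go right to 14.
  At 14: go left to 28.
    At 28: go left to 1.
      1 is a leaf — visit 1.
    Visit 28.
    At 28: go right to 6.
      6 is a leaf — visit 6.
  Visit 14.
  At 14: go right to 10.
    At 10: go left to 39.
      39 is a leaf — visit 39.
    Visit 10.
    At 10: go right to 27.
      At 27: no left child.
      Visit 27.
      At 27: go right to 3.
        3 is a leaf — visit 3.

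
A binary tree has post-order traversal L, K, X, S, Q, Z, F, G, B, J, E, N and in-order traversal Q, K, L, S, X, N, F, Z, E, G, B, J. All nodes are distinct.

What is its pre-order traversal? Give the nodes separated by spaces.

The last element of post-order is the root; it splits in-order into left and right subtrees.
Root N: left subtree has 5 nodes {Q, K, L, S, X}, right has 6 {F, Z, E, G, B, J}.
  Root Q: left subtree has 0 nodes { }, right has 4 {K, L, S, X}.
    Root S: left subtree has 2 nodes {K, L}, right has 1 {X}.
      Root K: left subtree has 0 nodes { }, right has 1 {L}.
  Root E: left subtree has 2 nodes {F, Z}, right has 3 {G, B, J}.
    Root F: left subtree has 0 nodes { }, right has 1 {Z}.
    Root J: left subtree has 2 nodes {G, B}, right has 0 { }.
      Root B: left subtree has 1 node {G}, right has 0 { }.

N Q S K L X E F Z J B G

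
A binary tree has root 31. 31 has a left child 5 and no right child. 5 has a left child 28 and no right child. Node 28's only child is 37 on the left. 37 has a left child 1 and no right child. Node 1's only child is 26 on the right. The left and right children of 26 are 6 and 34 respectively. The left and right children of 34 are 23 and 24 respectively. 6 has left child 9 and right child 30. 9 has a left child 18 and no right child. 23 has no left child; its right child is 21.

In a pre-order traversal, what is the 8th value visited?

9

Pre-order visits the node, then its left subtree, then its right subtree.
Visit 31.
At 31: go left to 5.
  Visit 5.
  At 5: go left to 28.
    Visit 28.
    At 28: go left to 37.
      Visit 37.
      At 37: go left to 1.
        Visit 1.
        At 1: no left child.
        At 1: go right to 26.
          Visit 26.
          At 26: go left to 6.
            Visit 6.
            At 6: go left to 9.
              Visit 9.
              At 9: go left to 18.
                18 is a leaf — visit 18.
              At 9: no right child.
            At 6: go right to 30.
              30 is a leaf — visit 30.
          At 26: go right to 34.
            Visit 34.
            At 34: go left to 23.
              Visit 23.
              At 23: no left child.
              At 23: go right to 21.
                21 is a leaf — visit 21.
            At 34: go right to 24.
              24 is a leaf — visit 24.
      At 37: no right child.
    At 28: no right child.
  At 5: no right child.
At 31: no right child.
Full pre-order sequence: 31, 5, 28, 37, 1, 26, 6, 9, 18, 30, 34, 23, 21, 24.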